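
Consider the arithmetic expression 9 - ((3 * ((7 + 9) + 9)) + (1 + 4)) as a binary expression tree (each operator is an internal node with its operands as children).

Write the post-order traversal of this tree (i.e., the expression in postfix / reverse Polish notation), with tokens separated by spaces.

9 3 7 9 + 9 + * 1 4 + + -

Post-order on an expression tree gives postfix notation: for each operator, emit left operand, right operand, then the operator.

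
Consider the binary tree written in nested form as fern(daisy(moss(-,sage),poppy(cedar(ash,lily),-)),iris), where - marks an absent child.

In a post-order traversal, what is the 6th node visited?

Post-order visits the left subtree, then the right subtree, then the node.
At fern: go left to daisy.
  At daisy: go left to moss.
    At moss: no left child.
    At moss: go right to sage.
      sage is a leaf — visit sage.
    Visit moss.
  At daisy: go right to poppy.
    At poppy: go left to cedar.
      At cedar: go left to ash.
        ash is a leaf — visit ash.
      At cedar: go right to lily.
        lily is a leaf — visit lily.
      Visit cedar.
    At poppy: no right child.
    Visit poppy.
  Visit daisy.
At fern: go right to iris.
  iris is a leaf — visit iris.
Visit fern.
Full post-order sequence: sage, moss, ash, lily, cedar, poppy, daisy, iris, fern.

poppy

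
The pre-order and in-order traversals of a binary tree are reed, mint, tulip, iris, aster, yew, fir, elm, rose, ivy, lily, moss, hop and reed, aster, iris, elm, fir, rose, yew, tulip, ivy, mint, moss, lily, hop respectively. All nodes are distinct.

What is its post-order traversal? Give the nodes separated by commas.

aster, elm, rose, fir, yew, iris, ivy, tulip, moss, hop, lily, mint, reed

The first element of pre-order is the root; it splits in-order into left and right subtrees.
Root reed: left subtree has 0 nodes { }, right has 12 {aster, iris, elm, fir, rose, yew, tulip, ivy, mint, moss, lily, hop}.
  Root mint: left subtree has 8 nodes {aster, iris, elm, fir, rose, yew, tulip, ivy}, right has 3 {moss, lily, hop}.
    Root tulip: left subtree has 6 nodes {aster, iris, elm, fir, rose, yew}, right has 1 {ivy}.
      Root iris: left subtree has 1 node {aster}, right has 4 {elm, fir, rose, yew}.
        Root yew: left subtree has 3 nodes {elm, fir, rose}, right has 0 { }.
          Root fir: left subtree has 1 node {elm}, right has 1 {rose}.
    Root lily: left subtree has 1 node {moss}, right has 1 {hop}.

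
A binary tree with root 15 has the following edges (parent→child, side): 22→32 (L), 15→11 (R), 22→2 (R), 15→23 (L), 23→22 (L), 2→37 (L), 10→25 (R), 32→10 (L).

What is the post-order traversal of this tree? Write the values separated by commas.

25, 10, 32, 37, 2, 22, 23, 11, 15

Post-order visits the left subtree, then the right subtree, then the node.
At 15: go left to 23.
  At 23: go left to 22.
    At 22: go left to 32.
      At 32: go left to 10.
        At 10: no left child.
        At 10: go right to 25.
          25 is a leaf — visit 25.
        Visit 10.
      At 32: no right child.
      Visit 32.
    At 22: go right to 2.
      At 2: go left to 37.
        37 is a leaf — visit 37.
      At 2: no right child.
      Visit 2.
    Visit 22.
  At 23: no right child.
  Visit 23.
At 15: go right to 11.
  11 is a leaf — visit 11.
Visit 15.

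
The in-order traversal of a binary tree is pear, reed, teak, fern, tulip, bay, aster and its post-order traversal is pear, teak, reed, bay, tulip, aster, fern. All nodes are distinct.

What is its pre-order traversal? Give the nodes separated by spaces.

The last element of post-order is the root; it splits in-order into left and right subtrees.
Root fern: left subtree has 3 nodes {pear, reed, teak}, right has 3 {tulip, bay, aster}.
  Root reed: left subtree has 1 node {pear}, right has 1 {teak}.
  Root aster: left subtree has 2 nodes {tulip, bay}, right has 0 { }.
    Root tulip: left subtree has 0 nodes { }, right has 1 {bay}.

fern reed pear teak aster tulip bay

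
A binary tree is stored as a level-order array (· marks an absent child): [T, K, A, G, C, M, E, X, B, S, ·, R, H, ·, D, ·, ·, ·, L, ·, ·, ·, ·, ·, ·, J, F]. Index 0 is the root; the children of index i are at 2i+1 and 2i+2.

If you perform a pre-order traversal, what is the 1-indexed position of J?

Pre-order visits the node, then its left subtree, then its right subtree.
Visit T.
At T: go left to K.
  Visit K.
  At K: go left to G.
    Visit G.
    At G: go left to X.
      X is a leaf — visit X.
    At G: go right to B.
      Visit B.
      At B: no left child.
      At B: go right to L.
        L is a leaf — visit L.
  At K: go right to C.
    Visit C.
    At C: go left to S.
      S is a leaf — visit S.
    At C: no right child.
At T: go right to A.
  Visit A.
  At A: go left to M.
    Visit M.
    At M: go left to R.
      R is a leaf — visit R.
    At M: go right to H.
      Visit H.
      At H: go left to J.
        J is a leaf — visit J.
      At H: go right to F.
        F is a leaf — visit F.
  At A: go right to E.
    Visit E.
    At E: no left child.
    At E: go right to D.
      D is a leaf — visit D.
Full pre-order sequence: T, K, G, X, B, L, C, S, A, M, R, H, J, F, E, D.

13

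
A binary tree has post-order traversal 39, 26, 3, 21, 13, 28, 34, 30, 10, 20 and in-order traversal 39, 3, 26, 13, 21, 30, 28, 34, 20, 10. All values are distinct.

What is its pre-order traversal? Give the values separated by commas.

The last element of post-order is the root; it splits in-order into left and right subtrees.
Root 20: left subtree has 8 nodes {39, 3, 26, 13, 21, 30, 28, 34}, right has 1 {10}.
  Root 30: left subtree has 5 nodes {39, 3, 26, 13, 21}, right has 2 {28, 34}.
    Root 13: left subtree has 3 nodes {39, 3, 26}, right has 1 {21}.
      Root 3: left subtree has 1 node {39}, right has 1 {26}.
    Root 34: left subtree has 1 node {28}, right has 0 { }.

20, 30, 13, 3, 39, 26, 21, 34, 28, 10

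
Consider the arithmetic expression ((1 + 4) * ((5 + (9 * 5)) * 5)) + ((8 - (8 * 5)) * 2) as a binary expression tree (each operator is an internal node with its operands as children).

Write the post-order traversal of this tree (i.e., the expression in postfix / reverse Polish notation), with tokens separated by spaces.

Post-order on an expression tree gives postfix notation: for each operator, emit left operand, right operand, then the operator.

1 4 + 5 9 5 * + 5 * * 8 8 5 * - 2 * +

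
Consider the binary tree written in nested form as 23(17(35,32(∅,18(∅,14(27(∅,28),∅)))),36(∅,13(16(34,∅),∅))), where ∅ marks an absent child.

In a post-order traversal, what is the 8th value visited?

34

Post-order visits the left subtree, then the right subtree, then the node.
At 23: go left to 17.
  At 17: go left to 35.
    35 is a leaf — visit 35.
  At 17: go right to 32.
    At 32: no left child.
    At 32: go right to 18.
      At 18: no left child.
      At 18: go right to 14.
        At 14: go left to 27.
          At 27: no left child.
          At 27: go right to 28.
            28 is a leaf — visit 28.
          Visit 27.
        At 14: no right child.
        Visit 14.
      Visit 18.
    Visit 32.
  Visit 17.
At 23: go right to 36.
  At 36: no left child.
  At 36: go right to 13.
    At 13: go left to 16.
      At 16: go left to 34.
        34 is a leaf — visit 34.
      At 16: no right child.
      Visit 16.
    At 13: no right child.
    Visit 13.
  Visit 36.
Visit 23.
Full post-order sequence: 35, 28, 27, 14, 18, 32, 17, 34, 16, 13, 36, 23.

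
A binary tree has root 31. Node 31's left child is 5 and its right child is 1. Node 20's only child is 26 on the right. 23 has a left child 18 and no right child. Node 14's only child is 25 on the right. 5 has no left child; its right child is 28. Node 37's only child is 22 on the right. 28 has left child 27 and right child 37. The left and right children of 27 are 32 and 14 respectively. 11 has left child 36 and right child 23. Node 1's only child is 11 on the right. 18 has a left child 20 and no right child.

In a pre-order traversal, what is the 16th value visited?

26

Pre-order visits the node, then its left subtree, then its right subtree.
Visit 31.
At 31: go left to 5.
  Visit 5.
  At 5: no left child.
  At 5: go right to 28.
    Visit 28.
    At 28: go left to 27.
      Visit 27.
      At 27: go left to 32.
        32 is a leaf — visit 32.
      At 27: go right to 14.
        Visit 14.
        At 14: no left child.
        At 14: go right to 25.
          25 is a leaf — visit 25.
    At 28: go right to 37.
      Visit 37.
      At 37: no left child.
      At 37: go right to 22.
        22 is a leaf — visit 22.
At 31: go right to 1.
  Visit 1.
  At 1: no left child.
  At 1: go right to 11.
    Visit 11.
    At 11: go left to 36.
      36 is a leaf — visit 36.
    At 11: go right to 23.
      Visit 23.
      At 23: go left to 18.
        Visit 18.
        At 18: go left to 20.
          Visit 20.
          At 20: no left child.
          At 20: go right to 26.
            26 is a leaf — visit 26.
        At 18: no right child.
      At 23: no right child.
Full pre-order sequence: 31, 5, 28, 27, 32, 14, 25, 37, 22, 1, 11, 36, 23, 18, 20, 26.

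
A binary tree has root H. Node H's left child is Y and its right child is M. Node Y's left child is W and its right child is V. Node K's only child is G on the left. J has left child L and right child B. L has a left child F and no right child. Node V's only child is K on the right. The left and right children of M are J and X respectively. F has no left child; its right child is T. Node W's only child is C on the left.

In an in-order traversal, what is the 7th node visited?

In-order visits the left subtree, then the node, then the right subtree.
At H: go left to Y.
  At Y: go left to W.
    At W: go left to C.
      C is a leaf — visit C.
    Visit W.
    At W: no right child.
  Visit Y.
  At Y: go right to V.
    At V: no left child.
    Visit V.
    At V: go right to K.
      At K: go left to G.
        G is a leaf — visit G.
      Visit K.
      At K: no right child.
Visit H.
At H: go right to M.
  At M: go left to J.
    At J: go left to L.
      At L: go left to F.
        At F: no left child.
        Visit F.
        At F: go right to T.
          T is a leaf — visit T.
      Visit L.
      At L: no right child.
    Visit J.
    At J: go right to B.
      B is a leaf — visit B.
  Visit M.
  At M: go right to X.
    X is a leaf — visit X.
Full in-order sequence: C, W, Y, V, G, K, H, F, T, L, J, B, M, X.

H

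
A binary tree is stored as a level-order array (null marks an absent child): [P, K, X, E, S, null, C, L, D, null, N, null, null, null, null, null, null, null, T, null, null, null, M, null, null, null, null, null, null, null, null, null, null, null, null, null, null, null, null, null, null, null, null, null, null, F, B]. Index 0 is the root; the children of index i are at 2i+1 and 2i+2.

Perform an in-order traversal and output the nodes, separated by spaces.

In-order visits the left subtree, then the node, then the right subtree.
At P: go left to K.
  At K: go left to E.
    At E: go left to L.
      L is a leaf — visit L.
    Visit E.
    At E: go right to D.
      At D: no left child.
      Visit D.
      At D: go right to T.
        T is a leaf — visit T.
  Visit K.
  At K: go right to S.
    At S: no left child.
    Visit S.
    At S: go right to N.
      At N: no left child.
      Visit N.
      At N: go right to M.
        At M: go left to F.
          F is a leaf — visit F.
        Visit M.
        At M: go right to B.
          B is a leaf — visit B.
Visit P.
At P: go right to X.
  At X: no left child.
  Visit X.
  At X: go right to C.
    C is a leaf — visit C.

L E D T K S N F M B P X C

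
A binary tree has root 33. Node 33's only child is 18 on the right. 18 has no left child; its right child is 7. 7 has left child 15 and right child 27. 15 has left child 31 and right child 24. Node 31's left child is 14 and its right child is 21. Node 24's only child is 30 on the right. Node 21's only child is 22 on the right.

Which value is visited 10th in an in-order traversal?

In-order visits the left subtree, then the node, then the right subtree.
At 33: no left child.
Visit 33.
At 33: go right to 18.
  At 18: no left child.
  Visit 18.
  At 18: go right to 7.
    At 7: go left to 15.
      At 15: go left to 31.
        At 31: go left to 14.
          14 is a leaf — visit 14.
        Visit 31.
        At 31: go right to 21.
          At 21: no left child.
          Visit 21.
          At 21: go right to 22.
            22 is a leaf — visit 22.
      Visit 15.
      At 15: go right to 24.
        At 24: no left child.
        Visit 24.
        At 24: go right to 30.
          30 is a leaf — visit 30.
    Visit 7.
    At 7: go right to 27.
      27 is a leaf — visit 27.
Full in-order sequence: 33, 18, 14, 31, 21, 22, 15, 24, 30, 7, 27.

7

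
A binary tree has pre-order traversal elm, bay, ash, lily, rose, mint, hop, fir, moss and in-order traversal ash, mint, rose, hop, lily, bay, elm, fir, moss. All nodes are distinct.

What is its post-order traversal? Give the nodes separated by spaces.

The first element of pre-order is the root; it splits in-order into left and right subtrees.
Root elm: left subtree has 6 nodes {ash, mint, rose, hop, lily, bay}, right has 2 {fir, moss}.
  Root bay: left subtree has 5 nodes {ash, mint, rose, hop, lily}, right has 0 { }.
    Root ash: left subtree has 0 nodes { }, right has 4 {mint, rose, hop, lily}.
      Root lily: left subtree has 3 nodes {mint, rose, hop}, right has 0 { }.
        Root rose: left subtree has 1 node {mint}, right has 1 {hop}.
  Root fir: left subtree has 0 nodes { }, right has 1 {moss}.

mint hop rose lily ash bay moss fir elm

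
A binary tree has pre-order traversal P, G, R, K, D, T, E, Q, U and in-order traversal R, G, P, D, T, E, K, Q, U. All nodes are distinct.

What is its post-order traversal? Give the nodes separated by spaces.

R G E T D U Q K P

The first element of pre-order is the root; it splits in-order into left and right subtrees.
Root P: left subtree has 2 nodes {R, G}, right has 6 {D, T, E, K, Q, U}.
  Root G: left subtree has 1 node {R}, right has 0 { }.
  Root K: left subtree has 3 nodes {D, T, E}, right has 2 {Q, U}.
    Root D: left subtree has 0 nodes { }, right has 2 {T, E}.
      Root T: left subtree has 0 nodes { }, right has 1 {E}.
    Root Q: left subtree has 0 nodes { }, right has 1 {U}.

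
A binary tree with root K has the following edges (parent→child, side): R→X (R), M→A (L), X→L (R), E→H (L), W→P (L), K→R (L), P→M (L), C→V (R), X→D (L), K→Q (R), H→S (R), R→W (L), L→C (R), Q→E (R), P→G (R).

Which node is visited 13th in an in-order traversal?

Q

In-order visits the left subtree, then the node, then the right subtree.
At K: go left to R.
  At R: go left to W.
    At W: go left to P.
      At P: go left to M.
        At M: go left to A.
          A is a leaf — visit A.
        Visit M.
        At M: no right child.
      Visit P.
      At P: go right to G.
        G is a leaf — visit G.
    Visit W.
    At W: no right child.
  Visit R.
  At R: go right to X.
    At X: go left to D.
      D is a leaf — visit D.
    Visit X.
    At X: go right to L.
      At L: no left child.
      Visit L.
      At L: go right to C.
        At C: no left child.
        Visit C.
        At C: go right to V.
          V is a leaf — visit V.
Visit K.
At K: go right to Q.
  At Q: no left child.
  Visit Q.
  At Q: go right to E.
    At E: go left to H.
      At H: no left child.
      Visit H.
      At H: go right to S.
        S is a leaf — visit S.
    Visit E.
    At E: no right child.
Full in-order sequence: A, M, P, G, W, R, D, X, L, C, V, K, Q, H, S, E.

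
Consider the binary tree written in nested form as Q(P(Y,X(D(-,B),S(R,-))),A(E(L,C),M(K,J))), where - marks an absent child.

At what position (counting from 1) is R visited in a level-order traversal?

Level-order visits nodes level by level from the root, left to right within each level.
Level 0: Q
Level 1: P, A
Level 2: Y, X, E, M
Level 3: D, S, L, C, K, J
Level 4: B, R
Full level-order sequence: Q, P, A, Y, X, E, M, D, S, L, C, K, J, B, R.

15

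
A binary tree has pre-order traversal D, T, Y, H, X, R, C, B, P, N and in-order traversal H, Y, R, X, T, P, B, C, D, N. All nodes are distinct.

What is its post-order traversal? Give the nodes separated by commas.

H, R, X, Y, P, B, C, T, N, D

The first element of pre-order is the root; it splits in-order into left and right subtrees.
Root D: left subtree has 8 nodes {H, Y, R, X, T, P, B, C}, right has 1 {N}.
  Root T: left subtree has 4 nodes {H, Y, R, X}, right has 3 {P, B, C}.
    Root Y: left subtree has 1 node {H}, right has 2 {R, X}.
      Root X: left subtree has 1 node {R}, right has 0 { }.
    Root C: left subtree has 2 nodes {P, B}, right has 0 { }.
      Root B: left subtree has 1 node {P}, right has 0 { }.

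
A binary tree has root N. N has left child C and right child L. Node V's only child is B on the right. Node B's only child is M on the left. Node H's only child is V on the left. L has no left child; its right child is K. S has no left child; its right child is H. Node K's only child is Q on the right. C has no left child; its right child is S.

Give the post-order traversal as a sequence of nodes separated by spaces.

Post-order visits the left subtree, then the right subtree, then the node.
At N: go left to C.
  At C: no left child.
  At C: go right to S.
    At S: no left child.
    At S: go right to H.
      At H: go left to V.
        At V: no left child.
        At V: go right to B.
          At B: go left to M.
            M is a leaf — visit M.
          At B: no right child.
          Visit B.
        Visit V.
      At H: no right child.
      Visit H.
    Visit S.
  Visit C.
At N: go right to L.
  At L: no left child.
  At L: go right to K.
    At K: no left child.
    At K: go right to Q.
      Q is a leaf — visit Q.
    Visit K.
  Visit L.
Visit N.

M B V H S C Q K L N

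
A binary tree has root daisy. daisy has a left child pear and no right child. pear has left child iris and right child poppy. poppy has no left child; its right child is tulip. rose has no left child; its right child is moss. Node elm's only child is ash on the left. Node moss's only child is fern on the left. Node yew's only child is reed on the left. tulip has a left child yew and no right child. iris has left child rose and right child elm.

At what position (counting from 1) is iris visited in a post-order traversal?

6

Post-order visits the left subtree, then the right subtree, then the node.
At daisy: go left to pear.
  At pear: go left to iris.
    At iris: go left to rose.
      At rose: no left child.
      At rose: go right to moss.
        At moss: go left to fern.
          fern is a leaf — visit fern.
        At moss: no right child.
        Visit moss.
      Visit rose.
    At iris: go right to elm.
      At elm: go left to ash.
        ash is a leaf — visit ash.
      At elm: no right child.
      Visit elm.
    Visit iris.
  At pear: go right to poppy.
    At poppy: no left child.
    At poppy: go right to tulip.
      At tulip: go left to yew.
        At yew: go left to reed.
          reed is a leaf — visit reed.
        At yew: no right child.
        Visit yew.
      At tulip: no right child.
      Visit tulip.
    Visit poppy.
  Visit pear.
At daisy: no right child.
Visit daisy.
Full post-order sequence: fern, moss, rose, ash, elm, iris, reed, yew, tulip, poppy, pear, daisy.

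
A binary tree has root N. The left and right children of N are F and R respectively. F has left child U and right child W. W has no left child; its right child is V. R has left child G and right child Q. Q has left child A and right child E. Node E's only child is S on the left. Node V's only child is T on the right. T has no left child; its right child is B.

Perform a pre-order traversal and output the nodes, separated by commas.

N, F, U, W, V, T, B, R, G, Q, A, E, S

Pre-order visits the node, then its left subtree, then its right subtree.
Visit N.
At N: go left to F.
  Visit F.
  At F: go left to U.
    U is a leaf — visit U.
  At F: go right to W.
    Visit W.
    At W: no left child.
    At W: go right to V.
      Visit V.
      At V: no left child.
      At V: go right to T.
        Visit T.
        At T: no left child.
        At T: go right to B.
          B is a leaf — visit B.
At N: go right to R.
  Visit R.
  At R: go left to G.
    G is a leaf — visit G.
  At R: go right to Q.
    Visit Q.
    At Q: go left to A.
      A is a leaf — visit A.
    At Q: go right to E.
      Visit E.
      At E: go left to S.
        S is a leaf — visit S.
      At E: no right child.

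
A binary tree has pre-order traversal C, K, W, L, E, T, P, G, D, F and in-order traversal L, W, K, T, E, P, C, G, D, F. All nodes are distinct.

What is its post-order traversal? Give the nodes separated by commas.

L, W, T, P, E, K, F, D, G, C

The first element of pre-order is the root; it splits in-order into left and right subtrees.
Root C: left subtree has 6 nodes {L, W, K, T, E, P}, right has 3 {G, D, F}.
  Root K: left subtree has 2 nodes {L, W}, right has 3 {T, E, P}.
    Root W: left subtree has 1 node {L}, right has 0 { }.
    Root E: left subtree has 1 node {T}, right has 1 {P}.
  Root G: left subtree has 0 nodes { }, right has 2 {D, F}.
    Root D: left subtree has 0 nodes { }, right has 1 {F}.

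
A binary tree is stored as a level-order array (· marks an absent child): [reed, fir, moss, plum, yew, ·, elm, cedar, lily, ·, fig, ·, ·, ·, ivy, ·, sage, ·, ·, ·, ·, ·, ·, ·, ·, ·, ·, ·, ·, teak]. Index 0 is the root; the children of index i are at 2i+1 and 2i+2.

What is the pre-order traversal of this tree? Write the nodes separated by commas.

reed, fir, plum, cedar, sage, lily, yew, fig, moss, elm, ivy, teak

Pre-order visits the node, then its left subtree, then its right subtree.
Visit reed.
At reed: go left to fir.
  Visit fir.
  At fir: go left to plum.
    Visit plum.
    At plum: go left to cedar.
      Visit cedar.
      At cedar: no left child.
      At cedar: go right to sage.
        sage is a leaf — visit sage.
    At plum: go right to lily.
      lily is a leaf — visit lily.
  At fir: go right to yew.
    Visit yew.
    At yew: no left child.
    At yew: go right to fig.
      fig is a leaf — visit fig.
At reed: go right to moss.
  Visit moss.
  At moss: no left child.
  At moss: go right to elm.
    Visit elm.
    At elm: no left child.
    At elm: go right to ivy.
      Visit ivy.
      At ivy: go left to teak.
        teak is a leaf — visit teak.
      At ivy: no right child.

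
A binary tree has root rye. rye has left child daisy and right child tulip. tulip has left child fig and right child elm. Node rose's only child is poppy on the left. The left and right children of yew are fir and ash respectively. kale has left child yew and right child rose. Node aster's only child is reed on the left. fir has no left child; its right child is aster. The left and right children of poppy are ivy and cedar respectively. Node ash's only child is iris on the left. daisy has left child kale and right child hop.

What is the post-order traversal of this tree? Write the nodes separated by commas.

reed, aster, fir, iris, ash, yew, ivy, cedar, poppy, rose, kale, hop, daisy, fig, elm, tulip, rye

Post-order visits the left subtree, then the right subtree, then the node.
At rye: go left to daisy.
  At daisy: go left to kale.
    At kale: go left to yew.
      At yew: go left to fir.
        At fir: no left child.
        At fir: go right to aster.
          At aster: go left to reed.
            reed is a leaf — visit reed.
          At aster: no right child.
          Visit aster.
        Visit fir.
      At yew: go right to ash.
        At ash: go left to iris.
          iris is a leaf — visit iris.
        At ash: no right child.
        Visit ash.
      Visit yew.
    At kale: go right to rose.
      At rose: go left to poppy.
        At poppy: go left to ivy.
          ivy is a leaf — visit ivy.
        At poppy: go right to cedar.
          cedar is a leaf — visit cedar.
        Visit poppy.
      At rose: no right child.
      Visit rose.
    Visit kale.
  At daisy: go right to hop.
    hop is a leaf — visit hop.
  Visit daisy.
At rye: go right to tulip.
  At tulip: go left to fig.
    fig is a leaf — visit fig.
  At tulip: go right to elm.
    elm is a leaf — visit elm.
  Visit tulip.
Visit rye.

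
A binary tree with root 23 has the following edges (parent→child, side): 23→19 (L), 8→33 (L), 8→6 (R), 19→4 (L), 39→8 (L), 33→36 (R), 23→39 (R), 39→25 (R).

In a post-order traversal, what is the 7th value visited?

25

Post-order visits the left subtree, then the right subtree, then the node.
At 23: go left to 19.
  At 19: go left to 4.
    4 is a leaf — visit 4.
  At 19: no right child.
  Visit 19.
At 23: go right to 39.
  At 39: go left to 8.
    At 8: go left to 33.
      At 33: no left child.
      At 33: go right to 36.
        36 is a leaf — visit 36.
      Visit 33.
    At 8: go right to 6.
      6 is a leaf — visit 6.
    Visit 8.
  At 39: go right to 25.
    25 is a leaf — visit 25.
  Visit 39.
Visit 23.
Full post-order sequence: 4, 19, 36, 33, 6, 8, 25, 39, 23.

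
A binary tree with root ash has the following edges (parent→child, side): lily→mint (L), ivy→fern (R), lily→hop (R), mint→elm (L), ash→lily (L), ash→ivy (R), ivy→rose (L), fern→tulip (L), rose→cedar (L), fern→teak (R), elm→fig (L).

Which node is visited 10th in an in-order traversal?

In-order visits the left subtree, then the node, then the right subtree.
At ash: go left to lily.
  At lily: go left to mint.
    At mint: go left to elm.
      At elm: go left to fig.
        fig is a leaf — visit fig.
      Visit elm.
      At elm: no right child.
    Visit mint.
    At mint: no right child.
  Visit lily.
  At lily: go right to hop.
    hop is a leaf — visit hop.
Visit ash.
At ash: go right to ivy.
  At ivy: go left to rose.
    At rose: go left to cedar.
      cedar is a leaf — visit cedar.
    Visit rose.
    At rose: no right child.
  Visit ivy.
  At ivy: go right to fern.
    At fern: go left to tulip.
      tulip is a leaf — visit tulip.
    Visit fern.
    At fern: go right to teak.
      teak is a leaf — visit teak.
Full in-order sequence: fig, elm, mint, lily, hop, ash, cedar, rose, ivy, tulip, fern, teak.

tulip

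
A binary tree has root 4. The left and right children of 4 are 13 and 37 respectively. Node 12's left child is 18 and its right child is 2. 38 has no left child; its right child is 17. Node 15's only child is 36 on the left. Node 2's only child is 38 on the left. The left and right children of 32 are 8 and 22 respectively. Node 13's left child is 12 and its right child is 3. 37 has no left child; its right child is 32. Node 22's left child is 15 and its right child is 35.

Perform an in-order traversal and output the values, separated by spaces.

18 12 38 17 2 13 3 4 37 8 32 36 15 22 35

In-order visits the left subtree, then the node, then the right subtree.
At 4: go left to 13.
  At 13: go left to 12.
    At 12: go left to 18.
      18 is a leaf — visit 18.
    Visit 12.
    At 12: go right to 2.
      At 2: go left to 38.
        At 38: no left child.
        Visit 38.
        At 38: go right to 17.
          17 is a leaf — visit 17.
      Visit 2.
      At 2: no right child.
  Visit 13.
  At 13: go right to 3.
    3 is a leaf — visit 3.
Visit 4.
At 4: go right to 37.
  At 37: no left child.
  Visit 37.
  At 37: go right to 32.
    At 32: go left to 8.
      8 is a leaf — visit 8.
    Visit 32.
    At 32: go right to 22.
      At 22: go left to 15.
        At 15: go left to 36.
          36 is a leaf — visit 36.
        Visit 15.
        At 15: no right child.
      Visit 22.
      At 22: go right to 35.
        35 is a leaf — visit 35.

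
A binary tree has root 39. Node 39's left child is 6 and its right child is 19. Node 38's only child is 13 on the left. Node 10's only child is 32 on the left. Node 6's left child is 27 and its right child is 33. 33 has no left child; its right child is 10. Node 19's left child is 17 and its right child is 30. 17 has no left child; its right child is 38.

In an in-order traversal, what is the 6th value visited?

In-order visits the left subtree, then the node, then the right subtree.
At 39: go left to 6.
  At 6: go left to 27.
    27 is a leaf — visit 27.
  Visit 6.
  At 6: go right to 33.
    At 33: no left child.
    Visit 33.
    At 33: go right to 10.
      At 10: go left to 32.
        32 is a leaf — visit 32.
      Visit 10.
      At 10: no right child.
Visit 39.
At 39: go right to 19.
  At 19: go left to 17.
    At 17: no left child.
    Visit 17.
    At 17: go right to 38.
      At 38: go left to 13.
        13 is a leaf — visit 13.
      Visit 38.
      At 38: no right child.
  Visit 19.
  At 19: go right to 30.
    30 is a leaf — visit 30.
Full in-order sequence: 27, 6, 33, 32, 10, 39, 17, 13, 38, 19, 30.

39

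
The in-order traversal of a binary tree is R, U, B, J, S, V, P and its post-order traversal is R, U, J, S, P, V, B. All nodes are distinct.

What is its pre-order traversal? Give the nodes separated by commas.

The last element of post-order is the root; it splits in-order into left and right subtrees.
Root B: left subtree has 2 nodes {R, U}, right has 4 {J, S, V, P}.
  Root U: left subtree has 1 node {R}, right has 0 { }.
  Root V: left subtree has 2 nodes {J, S}, right has 1 {P}.
    Root S: left subtree has 1 node {J}, right has 0 { }.

B, U, R, V, S, J, P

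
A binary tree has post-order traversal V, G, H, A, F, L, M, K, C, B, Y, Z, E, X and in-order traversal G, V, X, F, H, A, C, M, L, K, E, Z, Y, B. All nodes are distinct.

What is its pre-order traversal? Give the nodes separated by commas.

The last element of post-order is the root; it splits in-order into left and right subtrees.
Root X: left subtree has 2 nodes {G, V}, right has 11 {F, H, A, C, M, L, K, E, Z, Y, B}.
  Root G: left subtree has 0 nodes { }, right has 1 {V}.
  Root E: left subtree has 7 nodes {F, H, A, C, M, L, K}, right has 3 {Z, Y, B}.
    Root C: left subtree has 3 nodes {F, H, A}, right has 3 {M, L, K}.
      Root F: left subtree has 0 nodes { }, right has 2 {H, A}.
        Root A: left subtree has 1 node {H}, right has 0 { }.
      Root K: left subtree has 2 nodes {M, L}, right has 0 { }.
        Root M: left subtree has 0 nodes { }, right has 1 {L}.
    Root Z: left subtree has 0 nodes { }, right has 2 {Y, B}.
      Root Y: left subtree has 0 nodes { }, right has 1 {B}.

X, G, V, E, C, F, A, H, K, M, L, Z, Y, B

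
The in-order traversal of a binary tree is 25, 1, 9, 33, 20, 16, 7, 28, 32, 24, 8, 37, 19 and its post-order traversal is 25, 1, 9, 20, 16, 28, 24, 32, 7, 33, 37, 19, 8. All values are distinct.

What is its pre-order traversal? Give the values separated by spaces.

8 33 9 1 25 7 16 20 32 28 24 19 37

The last element of post-order is the root; it splits in-order into left and right subtrees.
Root 8: left subtree has 10 nodes {25, 1, 9, 33, 20, 16, 7, 28, 32, 24}, right has 2 {37, 19}.
  Root 33: left subtree has 3 nodes {25, 1, 9}, right has 6 {20, 16, 7, 28, 32, 24}.
    Root 9: left subtree has 2 nodes {25, 1}, right has 0 { }.
      Root 1: left subtree has 1 node {25}, right has 0 { }.
    Root 7: left subtree has 2 nodes {20, 16}, right has 3 {28, 32, 24}.
      Root 16: left subtree has 1 node {20}, right has 0 { }.
      Root 32: left subtree has 1 node {28}, right has 1 {24}.
  Root 19: left subtree has 1 node {37}, right has 0 { }.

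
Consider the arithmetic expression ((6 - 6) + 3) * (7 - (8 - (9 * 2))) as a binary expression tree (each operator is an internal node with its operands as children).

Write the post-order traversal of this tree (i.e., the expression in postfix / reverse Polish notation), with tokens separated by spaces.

6 6 - 3 + 7 8 9 2 * - - *

Post-order on an expression tree gives postfix notation: for each operator, emit left operand, right operand, then the operator.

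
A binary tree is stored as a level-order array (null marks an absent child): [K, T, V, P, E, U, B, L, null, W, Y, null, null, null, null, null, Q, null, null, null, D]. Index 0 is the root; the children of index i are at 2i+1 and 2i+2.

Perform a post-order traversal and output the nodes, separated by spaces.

Q L P D W Y E T U B V K

Post-order visits the left subtree, then the right subtree, then the node.
At K: go left to T.
  At T: go left to P.
    At P: go left to L.
      At L: no left child.
      At L: go right to Q.
        Q is a leaf — visit Q.
      Visit L.
    At P: no right child.
    Visit P.
  At T: go right to E.
    At E: go left to W.
      At W: no left child.
      At W: go right to D.
        D is a leaf — visit D.
      Visit W.
    At E: go right to Y.
      Y is a leaf — visit Y.
    Visit E.
  Visit T.
At K: go right to V.
  At V: go left to U.
    U is a leaf — visit U.
  At V: go right to B.
    B is a leaf — visit B.
  Visit V.
Visit K.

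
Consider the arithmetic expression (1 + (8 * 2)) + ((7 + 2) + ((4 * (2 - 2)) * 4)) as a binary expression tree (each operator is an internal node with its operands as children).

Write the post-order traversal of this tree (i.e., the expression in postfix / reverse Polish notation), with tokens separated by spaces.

1 8 2 * + 7 2 + 4 2 2 - * 4 * + +

Post-order on an expression tree gives postfix notation: for each operator, emit left operand, right operand, then the operator.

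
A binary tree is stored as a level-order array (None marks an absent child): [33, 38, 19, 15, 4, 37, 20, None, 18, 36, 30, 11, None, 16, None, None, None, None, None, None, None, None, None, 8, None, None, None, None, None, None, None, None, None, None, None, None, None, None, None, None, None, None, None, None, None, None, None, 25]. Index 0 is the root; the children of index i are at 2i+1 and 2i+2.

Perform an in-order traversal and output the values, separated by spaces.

In-order visits the left subtree, then the node, then the right subtree.
At 33: go left to 38.
  At 38: go left to 15.
    At 15: no left child.
    Visit 15.
    At 15: go right to 18.
      18 is a leaf — visit 18.
  Visit 38.
  At 38: go right to 4.
    At 4: go left to 36.
      36 is a leaf — visit 36.
    Visit 4.
    At 4: go right to 30.
      30 is a leaf — visit 30.
Visit 33.
At 33: go right to 19.
  At 19: go left to 37.
    At 37: go left to 11.
      At 11: go left to 8.
        At 8: go left to 25.
          25 is a leaf — visit 25.
        Visit 8.
        At 8: no right child.
      Visit 11.
      At 11: no right child.
    Visit 37.
    At 37: no right child.
  Visit 19.
  At 19: go right to 20.
    At 20: go left to 16.
      16 is a leaf — visit 16.
    Visit 20.
    At 20: no right child.

15 18 38 36 4 30 33 25 8 11 37 19 16 20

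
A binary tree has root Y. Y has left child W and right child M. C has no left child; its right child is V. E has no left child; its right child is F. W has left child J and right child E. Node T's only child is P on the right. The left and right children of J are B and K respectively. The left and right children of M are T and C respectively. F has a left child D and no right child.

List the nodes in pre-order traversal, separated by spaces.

Pre-order visits the node, then its left subtree, then its right subtree.
Visit Y.
At Y: go left to W.
  Visit W.
  At W: go left to J.
    Visit J.
    At J: go left to B.
      B is a leaf — visit B.
    At J: go right to K.
      K is a leaf — visit K.
  At W: go right to E.
    Visit E.
    At E: no left child.
    At E: go right to F.
      Visit F.
      At F: go left to D.
        D is a leaf — visit D.
      At F: no right child.
At Y: go right to M.
  Visit M.
  At M: go left to T.
    Visit T.
    At T: no left child.
    At T: go right to P.
      P is a leaf — visit P.
  At M: go right to C.
    Visit C.
    At C: no left child.
    At C: go right to V.
      V is a leaf — visit V.

Y W J B K E F D M T P C V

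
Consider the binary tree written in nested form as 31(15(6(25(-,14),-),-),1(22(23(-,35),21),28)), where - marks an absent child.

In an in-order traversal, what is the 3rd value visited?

6

In-order visits the left subtree, then the node, then the right subtree.
At 31: go left to 15.
  At 15: go left to 6.
    At 6: go left to 25.
      At 25: no left child.
      Visit 25.
      At 25: go right to 14.
        14 is a leaf — visit 14.
    Visit 6.
    At 6: no right child.
  Visit 15.
  At 15: no right child.
Visit 31.
At 31: go right to 1.
  At 1: go left to 22.
    At 22: go left to 23.
      At 23: no left child.
      Visit 23.
      At 23: go right to 35.
        35 is a leaf — visit 35.
    Visit 22.
    At 22: go right to 21.
      21 is a leaf — visit 21.
  Visit 1.
  At 1: go right to 28.
    28 is a leaf — visit 28.
Full in-order sequence: 25, 14, 6, 15, 31, 23, 35, 22, 21, 1, 28.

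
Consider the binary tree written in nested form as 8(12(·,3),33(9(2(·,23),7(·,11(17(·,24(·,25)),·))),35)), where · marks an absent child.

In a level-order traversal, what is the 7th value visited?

Level-order visits nodes level by level from the root, left to right within each level.
Level 0: 8
Level 1: 12, 33
Level 2: 3, 9, 35
Level 3: 2, 7
Level 4: 23, 11
Level 5: 17
Level 6: 24
Level 7: 25
Full level-order sequence: 8, 12, 33, 3, 9, 35, 2, 7, 23, 11, 17, 24, 25.

2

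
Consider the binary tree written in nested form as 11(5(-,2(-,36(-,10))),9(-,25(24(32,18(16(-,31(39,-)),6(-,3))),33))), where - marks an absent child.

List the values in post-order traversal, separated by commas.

10, 36, 2, 5, 32, 39, 31, 16, 3, 6, 18, 24, 33, 25, 9, 11

Post-order visits the left subtree, then the right subtree, then the node.
At 11: go left to 5.
  At 5: no left child.
  At 5: go right to 2.
    At 2: no left child.
    At 2: go right to 36.
      At 36: no left child.
      At 36: go right to 10.
        10 is a leaf — visit 10.
      Visit 36.
    Visit 2.
  Visit 5.
At 11: go right to 9.
  At 9: no left child.
  At 9: go right to 25.
    At 25: go left to 24.
      At 24: go left to 32.
        32 is a leaf — visit 32.
      At 24: go right to 18.
        At 18: go left to 16.
          At 16: no left child.
          At 16: go right to 31.
            At 31: go left to 39.
              39 is a leaf — visit 39.
            At 31: no right child.
            Visit 31.
          Visit 16.
        At 18: go right to 6.
          At 6: no left child.
          At 6: go right to 3.
            3 is a leaf — visit 3.
          Visit 6.
        Visit 18.
      Visit 24.
    At 25: go right to 33.
      33 is a leaf — visit 33.
    Visit 25.
  Visit 9.
Visit 11.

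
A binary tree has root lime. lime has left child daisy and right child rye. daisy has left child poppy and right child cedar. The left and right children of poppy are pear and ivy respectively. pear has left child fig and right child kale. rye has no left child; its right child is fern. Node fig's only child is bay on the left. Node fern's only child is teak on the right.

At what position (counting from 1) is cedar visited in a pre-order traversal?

9

Pre-order visits the node, then its left subtree, then its right subtree.
Visit lime.
At lime: go left to daisy.
  Visit daisy.
  At daisy: go left to poppy.
    Visit poppy.
    At poppy: go left to pear.
      Visit pear.
      At pear: go left to fig.
        Visit fig.
        At fig: go left to bay.
          bay is a leaf — visit bay.
        At fig: no right child.
      At pear: go right to kale.
        kale is a leaf — visit kale.
    At poppy: go right to ivy.
      ivy is a leaf — visit ivy.
  At daisy: go right to cedar.
    cedar is a leaf — visit cedar.
At lime: go right to rye.
  Visit rye.
  At rye: no left child.
  At rye: go right to fern.
    Visit fern.
    At fern: no left child.
    At fern: go right to teak.
      teak is a leaf — visit teak.
Full pre-order sequence: lime, daisy, poppy, pear, fig, bay, kale, ivy, cedar, rye, fern, teak.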